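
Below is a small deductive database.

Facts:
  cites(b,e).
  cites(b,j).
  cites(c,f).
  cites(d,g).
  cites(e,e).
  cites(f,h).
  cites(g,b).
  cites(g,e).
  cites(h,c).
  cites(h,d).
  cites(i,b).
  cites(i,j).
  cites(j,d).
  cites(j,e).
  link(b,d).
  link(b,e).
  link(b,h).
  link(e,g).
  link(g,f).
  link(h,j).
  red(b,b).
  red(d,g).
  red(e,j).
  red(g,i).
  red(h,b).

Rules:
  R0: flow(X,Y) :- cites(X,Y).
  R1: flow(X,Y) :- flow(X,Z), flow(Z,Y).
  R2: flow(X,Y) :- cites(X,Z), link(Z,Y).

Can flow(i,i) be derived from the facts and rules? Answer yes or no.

round 1: derive flow(b,e) via R0 from cites(b,e)
round 1: derive flow(b,j) via R0 from cites(b,j)
round 1: derive flow(c,f) via R0 from cites(c,f)
round 1: derive flow(d,g) via R0 from cites(d,g)
round 1: derive flow(e,e) via R0 from cites(e,e)
round 1: derive flow(f,h) via R0 from cites(f,h)
round 1: derive flow(g,b) via R0 from cites(g,b)
round 1: derive flow(g,e) via R0 from cites(g,e)
round 1: derive flow(h,c) via R0 from cites(h,c)
round 1: derive flow(h,d) via R0 from cites(h,d)
round 1: derive flow(i,b) via R0 from cites(i,b)
round 1: derive flow(i,j) via R0 from cites(i,j)
round 1: derive flow(j,d) via R0 from cites(j,d)
round 1: derive flow(j,e) via R0 from cites(j,e)
round 1: derive flow(b,g) via R2 from cites(b,e), link(e,g)
round 1: derive flow(d,f) via R2 from cites(d,g), link(g,f)
round 1: derive flow(e,g) via R2 from cites(e,e), link(e,g)
round 1: derive flow(f,j) via R2 from cites(f,h), link(h,j)
round 1: derive flow(g,d) via R2 from cites(g,b), link(b,d)
round 1: derive flow(g,g) via R2 from cites(g,e), link(e,g)
round 1: derive flow(g,h) via R2 from cites(g,b), link(b,h)
round 1: derive flow(i,d) via R2 from cites(i,b), link(b,d)
round 1: derive flow(i,e) via R2 from cites(i,b), link(b,e)
round 1: derive flow(i,h) via R2 from cites(i,b), link(b,h)
round 1: derive flow(j,g) via R2 from cites(j,e), link(e,g)
round 2: derive flow(b,b) via R1 from flow(b,g), flow(g,b)
round 2: derive flow(b,d) via R1 from flow(b,g), flow(g,d)
round 2: derive flow(b,h) via R1 from flow(b,g), flow(g,h)
round 2: derive flow(c,h) via R1 from flow(c,f), flow(f,h)
round 2: derive flow(c,j) via R1 from flow(c,f), flow(f,j)
round 2: derive flow(d,b) via R1 from flow(d,g), flow(g,b)
round 2: derive flow(d,d) via R1 from flow(d,g), flow(g,d)
round 2: derive flow(d,e) via R1 from flow(d,g), flow(g,e)
round 2: derive flow(d,h) via R1 from flow(d,f), flow(f,h)
round 2: derive flow(d,j) via R1 from flow(d,f), flow(f,j)
round 2: derive flow(e,b) via R1 from flow(e,g), flow(g,b)
round 2: derive flow(e,d) via R1 from flow(e,g), flow(g,d)
round 2: derive flow(e,h) via R1 from flow(e,g), flow(g,h)
round 2: derive flow(f,c) via R1 from flow(f,h), flow(h,c)
round 2: derive flow(f,d) via R1 from flow(f,h), flow(h,d)
round 2: derive flow(f,e) via R1 from flow(f,j), flow(j,e)
round 2: derive flow(f,g) via R1 from flow(f,j), flow(j,g)
round 2: derive flow(g,c) via R1 from flow(g,h), flow(h,c)
round 2: derive flow(g,f) via R1 from flow(g,d), flow(d,f)
round 2: derive flow(g,j) via R1 from flow(g,b), flow(b,j)
round 2: derive flow(h,f) via R1 from flow(h,c), flow(c,f)
round 2: derive flow(h,g) via R1 from flow(h,d), flow(d,g)
round 2: derive flow(i,c) via R1 from flow(i,h), flow(h,c)
round 2: derive flow(i,f) via R1 from flow(i,d), flow(d,f)
round 2: derive flow(i,g) via R1 from flow(i,b), flow(b,g)
round 2: derive flow(j,b) via R1 from flow(j,g), flow(g,b)
round 2: derive flow(j,f) via R1 from flow(j,d), flow(d,f)
round 2: derive flow(j,h) via R1 from flow(j,g), flow(g,h)
round 3: derive flow(b,c) via R1 from flow(b,g), flow(g,c)
round 3: derive flow(b,f) via R1 from flow(b,d), flow(d,f)
round 3: derive flow(c,b) via R1 from flow(c,j), flow(j,b)
round 3: derive flow(c,c) via R1 from flow(c,f), flow(f,c)
round 3: derive flow(c,d) via R1 from flow(c,f), flow(f,d)
round 3: derive flow(c,e) via R1 from flow(c,f), flow(f,e)
round 3: derive flow(c,g) via R1 from flow(c,f), flow(f,g)
round 3: derive flow(d,c) via R1 from flow(d,f), flow(f,c)
round 3: derive flow(e,c) via R1 from flow(e,g), flow(g,c)
round 3: derive flow(e,f) via R1 from flow(e,d), flow(d,f)
round 3: derive flow(e,j) via R1 from flow(e,b), flow(b,j)
round 3: derive flow(f,b) via R1 from flow(f,d), flow(d,b)
round 3: derive flow(f,f) via R1 from flow(f,c), flow(c,f)
round 3: derive flow(h,b) via R1 from flow(h,d), flow(d,b)
round 3: derive flow(h,e) via R1 from flow(h,d), flow(d,e)
round 3: derive flow(h,h) via R1 from flow(h,c), flow(c,h)
round 3: derive flow(h,j) via R1 from flow(h,c), flow(c,j)
round 3: derive flow(j,c) via R1 from flow(j,f), flow(f,c)
round 3: derive flow(j,j) via R1 from flow(j,b), flow(b,j)

no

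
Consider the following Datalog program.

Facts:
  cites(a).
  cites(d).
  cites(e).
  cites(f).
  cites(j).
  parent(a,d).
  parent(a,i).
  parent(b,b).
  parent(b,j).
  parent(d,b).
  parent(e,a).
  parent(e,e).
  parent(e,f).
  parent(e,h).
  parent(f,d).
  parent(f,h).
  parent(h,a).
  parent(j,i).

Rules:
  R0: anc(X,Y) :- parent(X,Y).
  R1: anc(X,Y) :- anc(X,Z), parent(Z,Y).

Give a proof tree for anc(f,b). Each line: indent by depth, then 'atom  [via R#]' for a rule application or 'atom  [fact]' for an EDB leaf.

round 1: derive anc(a,d) via R0 from parent(a,d)
round 1: derive anc(a,i) via R0 from parent(a,i)
round 1: derive anc(b,b) via R0 from parent(b,b)
round 1: derive anc(b,j) via R0 from parent(b,j)
round 1: derive anc(d,b) via R0 from parent(d,b)
round 1: derive anc(e,a) via R0 from parent(e,a)
round 1: derive anc(e,e) via R0 from parent(e,e)
round 1: derive anc(e,f) via R0 from parent(e,f)
round 1: derive anc(e,h) via R0 from parent(e,h)
round 1: derive anc(f,d) via R0 from parent(f,d)
round 1: derive anc(f,h) via R0 from parent(f,h)
round 1: derive anc(h,a) via R0 from parent(h,a)
round 1: derive anc(j,i) via R0 from parent(j,i)
round 2: derive anc(a,b) via R1 from anc(a,d), parent(d,b)
round 2: derive anc(b,i) via R1 from anc(b,j), parent(j,i)
round 2: derive anc(d,j) via R1 from anc(d,b), parent(b,j)
round 2: derive anc(e,d) via R1 from anc(e,a), parent(a,d)
round 2: derive anc(e,i) via R1 from anc(e,a), parent(a,i)
round 2: derive anc(f,a) via R1 from anc(f,h), parent(h,a)
round 2: derive anc(f,b) via R1 from anc(f,d), parent(d,b)
round 2: derive anc(h,d) via R1 from anc(h,a), parent(a,d)
round 2: derive anc(h,i) via R1 from anc(h,a), parent(a,i)
round 3: derive anc(a,j) via R1 from anc(a,b), parent(b,j)
round 3: derive anc(d,i) via R1 from anc(d,j), parent(j,i)
round 3: derive anc(e,b) via R1 from anc(e,d), parent(d,b)
round 3: derive anc(f,i) via R1 from anc(f,a), parent(a,i)
round 3: derive anc(f,j) via R1 from anc(f,b), parent(b,j)
round 3: derive anc(h,b) via R1 from anc(h,d), parent(d,b)
round 4: derive anc(e,j) via R1 from anc(e,b), parent(b,j)
round 4: derive anc(h,j) via R1 from anc(h,b), parent(b,j)

anc(f,b)  [via R1]
  anc(f,d)  [via R0]
    parent(f,d)  [fact]
  parent(d,b)  [fact]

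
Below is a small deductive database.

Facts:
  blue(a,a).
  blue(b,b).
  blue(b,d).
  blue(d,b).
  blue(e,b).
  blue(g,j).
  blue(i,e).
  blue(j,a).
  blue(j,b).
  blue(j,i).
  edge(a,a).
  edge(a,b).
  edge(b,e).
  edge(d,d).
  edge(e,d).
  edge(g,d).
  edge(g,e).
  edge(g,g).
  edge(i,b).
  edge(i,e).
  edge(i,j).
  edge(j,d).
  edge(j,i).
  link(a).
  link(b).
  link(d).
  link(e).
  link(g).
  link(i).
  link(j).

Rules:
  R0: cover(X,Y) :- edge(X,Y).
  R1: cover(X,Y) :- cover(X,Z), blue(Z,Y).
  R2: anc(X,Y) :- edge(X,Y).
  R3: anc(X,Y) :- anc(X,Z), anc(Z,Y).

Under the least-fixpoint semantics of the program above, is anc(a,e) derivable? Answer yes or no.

round 1: derive anc(a,a) via R2 from edge(a,a)
round 1: derive anc(a,b) via R2 from edge(a,b)
round 1: derive anc(b,e) via R2 from edge(b,e)
round 1: derive anc(d,d) via R2 from edge(d,d)
round 1: derive anc(e,d) via R2 from edge(e,d)
round 1: derive anc(g,d) via R2 from edge(g,d)
round 1: derive anc(g,e) via R2 from edge(g,e)
round 1: derive anc(g,g) via R2 from edge(g,g)
round 1: derive anc(i,b) via R2 from edge(i,b)
round 1: derive anc(i,e) via R2 from edge(i,e)
round 1: derive anc(i,j) via R2 from edge(i,j)
round 1: derive anc(j,d) via R2 from edge(j,d)
round 1: derive anc(j,i) via R2 from edge(j,i)
round 2: derive anc(a,e) via R3 from anc(a,b), anc(b,e)
round 2: derive anc(b,d) via R3 from anc(b,e), anc(e,d)
round 2: derive anc(i,d) via R3 from anc(i,e), anc(e,d)
round 2: derive anc(i,i) via R3 from anc(i,j), anc(j,i)
round 2: derive anc(j,b) via R3 from anc(j,i), anc(i,b)
round 2: derive anc(j,e) via R3 from anc(j,i), anc(i,e)
round 2: derive anc(j,j) via R3 from anc(j,i), anc(i,j)
round 3: derive anc(a,d) via R3 from anc(a,b), anc(b,d)

yes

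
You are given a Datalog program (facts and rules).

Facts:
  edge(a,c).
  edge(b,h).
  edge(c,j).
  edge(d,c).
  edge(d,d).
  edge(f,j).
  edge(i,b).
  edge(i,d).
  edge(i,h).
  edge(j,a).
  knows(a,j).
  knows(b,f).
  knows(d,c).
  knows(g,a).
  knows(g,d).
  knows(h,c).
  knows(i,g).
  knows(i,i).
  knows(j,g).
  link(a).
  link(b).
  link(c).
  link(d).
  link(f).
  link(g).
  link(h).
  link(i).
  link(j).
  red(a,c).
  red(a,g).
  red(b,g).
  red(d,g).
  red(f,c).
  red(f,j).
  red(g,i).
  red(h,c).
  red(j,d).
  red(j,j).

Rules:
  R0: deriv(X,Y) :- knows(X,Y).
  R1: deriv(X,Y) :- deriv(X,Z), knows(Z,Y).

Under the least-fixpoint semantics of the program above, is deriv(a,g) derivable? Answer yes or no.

yes

round 1: derive deriv(a,j) via R0 from knows(a,j)
round 1: derive deriv(b,f) via R0 from knows(b,f)
round 1: derive deriv(d,c) via R0 from knows(d,c)
round 1: derive deriv(g,a) via R0 from knows(g,a)
round 1: derive deriv(g,d) via R0 from knows(g,d)
round 1: derive deriv(h,c) via R0 from knows(h,c)
round 1: derive deriv(i,g) via R0 from knows(i,g)
round 1: derive deriv(i,i) via R0 from knows(i,i)
round 1: derive deriv(j,g) via R0 from knows(j,g)
round 2: derive deriv(a,g) via R1 from deriv(a,j), knows(j,g)
round 2: derive deriv(g,c) via R1 from deriv(g,d), knows(d,c)
round 2: derive deriv(g,j) via R1 from deriv(g,a), knows(a,j)
round 2: derive deriv(i,a) via R1 from deriv(i,g), knows(g,a)
round 2: derive deriv(i,d) via R1 from deriv(i,g), knows(g,d)
round 2: derive deriv(j,a) via R1 from deriv(j,g), knows(g,a)
round 2: derive deriv(j,d) via R1 from deriv(j,g), knows(g,d)
round 3: derive deriv(a,a) via R1 from deriv(a,g), knows(g,a)
round 3: derive deriv(a,d) via R1 from deriv(a,g), knows(g,d)
round 3: derive deriv(g,g) via R1 from deriv(g,j), knows(j,g)
round 3: derive deriv(i,c) via R1 from deriv(i,d), knows(d,c)
round 3: derive deriv(i,j) via R1 from deriv(i,a), knows(a,j)
round 3: derive deriv(j,c) via R1 from deriv(j,d), knows(d,c)
round 3: derive deriv(j,j) via R1 from deriv(j,a), knows(a,j)
round 4: derive deriv(a,c) via R1 from deriv(a,d), knows(d,c)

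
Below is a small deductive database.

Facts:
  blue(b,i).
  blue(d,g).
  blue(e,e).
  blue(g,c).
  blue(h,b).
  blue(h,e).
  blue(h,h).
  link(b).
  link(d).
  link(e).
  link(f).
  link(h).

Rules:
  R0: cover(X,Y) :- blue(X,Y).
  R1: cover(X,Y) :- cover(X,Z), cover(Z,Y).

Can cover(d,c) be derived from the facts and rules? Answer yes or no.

round 1: derive cover(b,i) via R0 from blue(b,i)
round 1: derive cover(d,g) via R0 from blue(d,g)
round 1: derive cover(e,e) via R0 from blue(e,e)
round 1: derive cover(g,c) via R0 from blue(g,c)
round 1: derive cover(h,b) via R0 from blue(h,b)
round 1: derive cover(h,e) via R0 from blue(h,e)
round 1: derive cover(h,h) via R0 from blue(h,h)
round 2: derive cover(d,c) via R1 from cover(d,g), cover(g,c)
round 2: derive cover(h,i) via R1 from cover(h,b), cover(b,i)

yes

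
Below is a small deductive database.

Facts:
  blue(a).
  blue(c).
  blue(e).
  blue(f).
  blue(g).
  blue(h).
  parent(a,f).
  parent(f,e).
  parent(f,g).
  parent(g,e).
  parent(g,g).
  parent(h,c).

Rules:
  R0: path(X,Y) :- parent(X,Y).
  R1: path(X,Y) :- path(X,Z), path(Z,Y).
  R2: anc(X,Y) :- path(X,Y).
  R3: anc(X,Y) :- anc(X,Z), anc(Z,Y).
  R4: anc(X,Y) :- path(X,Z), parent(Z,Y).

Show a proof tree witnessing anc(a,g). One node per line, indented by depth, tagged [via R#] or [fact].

anc(a,g)  [via R4]
  path(a,f)  [via R0]
    parent(a,f)  [fact]
  parent(f,g)  [fact]

round 1: derive path(a,f) via R0 from parent(a,f)
round 1: derive path(f,e) via R0 from parent(f,e)
round 1: derive path(f,g) via R0 from parent(f,g)
round 1: derive path(g,e) via R0 from parent(g,e)
round 1: derive path(g,g) via R0 from parent(g,g)
round 1: derive path(h,c) via R0 from parent(h,c)
round 2: derive path(a,e) via R1 from path(a,f), path(f,e)
round 2: derive path(a,g) via R1 from path(a,f), path(f,g)
round 2: derive anc(a,f) via R2 from path(a,f)
round 2: derive anc(f,e) via R2 from path(f,e)
round 2: derive anc(f,g) via R2 from path(f,g)
round 2: derive anc(g,e) via R2 from path(g,e)
round 2: derive anc(g,g) via R2 from path(g,g)
round 2: derive anc(h,c) via R2 from path(h,c)
round 2: derive anc(a,e) via R4 from path(a,f), parent(f,e)
round 2: derive anc(a,g) via R4 from path(a,f), parent(f,g)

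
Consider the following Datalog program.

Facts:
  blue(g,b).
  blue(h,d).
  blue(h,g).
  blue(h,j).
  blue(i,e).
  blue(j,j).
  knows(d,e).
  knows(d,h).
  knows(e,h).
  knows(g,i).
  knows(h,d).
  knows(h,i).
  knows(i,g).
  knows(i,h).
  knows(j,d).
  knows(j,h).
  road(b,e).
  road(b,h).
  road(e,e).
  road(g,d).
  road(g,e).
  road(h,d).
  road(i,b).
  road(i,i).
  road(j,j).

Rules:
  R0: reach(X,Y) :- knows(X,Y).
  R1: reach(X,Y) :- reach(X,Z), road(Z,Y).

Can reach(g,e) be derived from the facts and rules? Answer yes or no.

round 1: derive reach(d,e) via R0 from knows(d,e)
round 1: derive reach(d,h) via R0 from knows(d,h)
round 1: derive reach(e,h) via R0 from knows(e,h)
round 1: derive reach(g,i) via R0 from knows(g,i)
round 1: derive reach(h,d) via R0 from knows(h,d)
round 1: derive reach(h,i) via R0 from knows(h,i)
round 1: derive reach(i,g) via R0 from knows(i,g)
round 1: derive reach(i,h) via R0 from knows(i,h)
round 1: derive reach(j,d) via R0 from knows(j,d)
round 1: derive reach(j,h) via R0 from knows(j,h)
round 2: derive reach(d,d) via R1 from reach(d,h), road(h,d)
round 2: derive reach(e,d) via R1 from reach(e,h), road(h,d)
round 2: derive reach(g,b) via R1 from reach(g,i), road(i,b)
round 2: derive reach(h,b) via R1 from reach(h,i), road(i,b)
round 2: derive reach(i,d) via R1 from reach(i,g), road(g,d)
round 2: derive reach(i,e) via R1 from reach(i,g), road(g,e)
round 3: derive reach(g,e) via R1 from reach(g,b), road(b,e)
round 3: derive reach(g,h) via R1 from reach(g,b), road(b,h)
round 3: derive reach(h,e) via R1 from reach(h,b), road(b,e)
round 3: derive reach(h,h) via R1 from reach(h,b), road(b,h)
round 4: derive reach(g,d) via R1 from reach(g,h), road(h,d)

yes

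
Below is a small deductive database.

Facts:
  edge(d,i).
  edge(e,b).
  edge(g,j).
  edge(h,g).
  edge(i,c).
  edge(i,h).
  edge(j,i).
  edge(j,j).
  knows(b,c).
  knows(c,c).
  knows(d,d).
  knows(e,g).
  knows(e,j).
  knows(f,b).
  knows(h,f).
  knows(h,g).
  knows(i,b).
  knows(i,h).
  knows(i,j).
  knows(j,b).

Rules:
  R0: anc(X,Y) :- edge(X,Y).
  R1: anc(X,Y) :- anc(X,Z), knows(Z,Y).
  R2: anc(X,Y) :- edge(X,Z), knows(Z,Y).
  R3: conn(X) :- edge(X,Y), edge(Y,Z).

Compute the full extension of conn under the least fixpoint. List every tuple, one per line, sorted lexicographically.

conn(d)
conn(g)
conn(h)
conn(i)
conn(j)

round 1: derive conn(d) via R3 from edge(d,i), edge(i,c)
round 1: derive conn(g) via R3 from edge(g,j), edge(j,i)
round 1: derive conn(h) via R3 from edge(h,g), edge(g,j)
round 1: derive conn(i) via R3 from edge(i,h), edge(h,g)
round 1: derive conn(j) via R3 from edge(j,i), edge(i,c)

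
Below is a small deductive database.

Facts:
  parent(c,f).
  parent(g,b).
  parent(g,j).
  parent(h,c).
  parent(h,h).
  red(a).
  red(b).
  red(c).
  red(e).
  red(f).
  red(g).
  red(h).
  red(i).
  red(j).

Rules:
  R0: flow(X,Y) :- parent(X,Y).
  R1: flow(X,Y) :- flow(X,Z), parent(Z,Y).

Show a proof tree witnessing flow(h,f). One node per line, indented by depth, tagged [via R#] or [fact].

flow(h,f)  [via R1]
  flow(h,c)  [via R0]
    parent(h,c)  [fact]
  parent(c,f)  [fact]

round 1: derive flow(c,f) via R0 from parent(c,f)
round 1: derive flow(g,b) via R0 from parent(g,b)
round 1: derive flow(g,j) via R0 from parent(g,j)
round 1: derive flow(h,c) via R0 from parent(h,c)
round 1: derive flow(h,h) via R0 from parent(h,h)
round 2: derive flow(h,f) via R1 from flow(h,c), parent(c,f)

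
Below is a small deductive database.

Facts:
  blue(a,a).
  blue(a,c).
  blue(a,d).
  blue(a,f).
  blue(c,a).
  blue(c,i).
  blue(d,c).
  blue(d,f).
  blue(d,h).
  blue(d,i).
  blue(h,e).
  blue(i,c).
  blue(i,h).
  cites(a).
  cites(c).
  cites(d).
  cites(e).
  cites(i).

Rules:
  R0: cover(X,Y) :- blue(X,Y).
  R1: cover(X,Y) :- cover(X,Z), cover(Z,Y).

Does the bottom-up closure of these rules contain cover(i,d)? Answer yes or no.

yes

round 1: derive cover(a,a) via R0 from blue(a,a)
round 1: derive cover(a,c) via R0 from blue(a,c)
round 1: derive cover(a,d) via R0 from blue(a,d)
round 1: derive cover(a,f) via R0 from blue(a,f)
round 1: derive cover(c,a) via R0 from blue(c,a)
round 1: derive cover(c,i) via R0 from blue(c,i)
round 1: derive cover(d,c) via R0 from blue(d,c)
round 1: derive cover(d,f) via R0 from blue(d,f)
round 1: derive cover(d,h) via R0 from blue(d,h)
round 1: derive cover(d,i) via R0 from blue(d,i)
round 1: derive cover(h,e) via R0 from blue(h,e)
round 1: derive cover(i,c) via R0 from blue(i,c)
round 1: derive cover(i,h) via R0 from blue(i,h)
round 2: derive cover(a,h) via R1 from cover(a,d), cover(d,h)
round 2: derive cover(a,i) via R1 from cover(a,c), cover(c,i)
round 2: derive cover(c,c) via R1 from cover(c,a), cover(a,c)
round 2: derive cover(c,d) via R1 from cover(c,a), cover(a,d)
round 2: derive cover(c,f) via R1 from cover(c,a), cover(a,f)
round 2: derive cover(c,h) via R1 from cover(c,i), cover(i,h)
round 2: derive cover(d,a) via R1 from cover(d,c), cover(c,a)
round 2: derive cover(d,e) via R1 from cover(d,h), cover(h,e)
round 2: derive cover(i,a) via R1 from cover(i,c), cover(c,a)
round 2: derive cover(i,e) via R1 from cover(i,h), cover(h,e)
round 2: derive cover(i,i) via R1 from cover(i,c), cover(c,i)
round 3: derive cover(a,e) via R1 from cover(a,d), cover(d,e)
round 3: derive cover(c,e) via R1 from cover(c,d), cover(d,e)
round 3: derive cover(d,d) via R1 from cover(d,a), cover(a,d)
round 3: derive cover(i,d) via R1 from cover(i,a), cover(a,d)
round 3: derive cover(i,f) via R1 from cover(i,a), cover(a,f)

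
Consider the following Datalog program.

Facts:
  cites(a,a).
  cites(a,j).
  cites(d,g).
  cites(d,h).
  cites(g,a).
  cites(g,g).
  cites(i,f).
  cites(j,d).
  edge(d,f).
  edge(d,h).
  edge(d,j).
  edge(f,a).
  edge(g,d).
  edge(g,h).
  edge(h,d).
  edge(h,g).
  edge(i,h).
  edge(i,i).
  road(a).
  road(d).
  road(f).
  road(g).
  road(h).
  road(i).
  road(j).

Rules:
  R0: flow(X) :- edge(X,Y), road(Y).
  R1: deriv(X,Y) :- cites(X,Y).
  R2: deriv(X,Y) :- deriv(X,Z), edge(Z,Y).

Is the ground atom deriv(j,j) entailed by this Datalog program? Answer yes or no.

yes

round 1: derive deriv(a,a) via R1 from cites(a,a)
round 1: derive deriv(a,j) via R1 from cites(a,j)
round 1: derive deriv(d,g) via R1 from cites(d,g)
round 1: derive deriv(d,h) via R1 from cites(d,h)
round 1: derive deriv(g,a) via R1 from cites(g,a)
round 1: derive deriv(g,g) via R1 from cites(g,g)
round 1: derive deriv(i,f) via R1 from cites(i,f)
round 1: derive deriv(j,d) via R1 from cites(j,d)
round 2: derive deriv(d,d) via R2 from deriv(d,g), edge(g,d)
round 2: derive deriv(g,d) via R2 from deriv(g,g), edge(g,d)
round 2: derive deriv(g,h) via R2 from deriv(g,g), edge(g,h)
round 2: derive deriv(i,a) via R2 from deriv(i,f), edge(f,a)
round 2: derive deriv(j,f) via R2 from deriv(j,d), edge(d,f)
round 2: derive deriv(j,h) via R2 from deriv(j,d), edge(d,h)
round 2: derive deriv(j,j) via R2 from deriv(j,d), edge(d,j)
round 3: derive deriv(d,f) via R2 from deriv(d,d), edge(d,f)
round 3: derive deriv(d,j) via R2 from deriv(d,d), edge(d,j)
round 3: derive deriv(g,f) via R2 from deriv(g,d), edge(d,f)
round 3: derive deriv(g,j) via R2 from deriv(g,d), edge(d,j)
round 3: derive deriv(j,a) via R2 from deriv(j,f), edge(f,a)
round 3: derive deriv(j,g) via R2 from deriv(j,h), edge(h,g)
round 4: derive deriv(d,a) via R2 from deriv(d,f), edge(f,a)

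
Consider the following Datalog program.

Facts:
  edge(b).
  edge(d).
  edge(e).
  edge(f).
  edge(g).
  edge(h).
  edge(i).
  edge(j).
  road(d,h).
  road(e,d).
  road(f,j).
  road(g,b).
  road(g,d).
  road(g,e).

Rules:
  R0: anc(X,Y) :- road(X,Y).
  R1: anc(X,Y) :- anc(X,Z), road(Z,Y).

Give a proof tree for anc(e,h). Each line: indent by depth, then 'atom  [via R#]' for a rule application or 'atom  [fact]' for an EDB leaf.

anc(e,h)  [via R1]
  anc(e,d)  [via R0]
    road(e,d)  [fact]
  road(d,h)  [fact]

round 1: derive anc(d,h) via R0 from road(d,h)
round 1: derive anc(e,d) via R0 from road(e,d)
round 1: derive anc(f,j) via R0 from road(f,j)
round 1: derive anc(g,b) via R0 from road(g,b)
round 1: derive anc(g,d) via R0 from road(g,d)
round 1: derive anc(g,e) via R0 from road(g,e)
round 2: derive anc(e,h) via R1 from anc(e,d), road(d,h)
round 2: derive anc(g,h) via R1 from anc(g,d), road(d,h)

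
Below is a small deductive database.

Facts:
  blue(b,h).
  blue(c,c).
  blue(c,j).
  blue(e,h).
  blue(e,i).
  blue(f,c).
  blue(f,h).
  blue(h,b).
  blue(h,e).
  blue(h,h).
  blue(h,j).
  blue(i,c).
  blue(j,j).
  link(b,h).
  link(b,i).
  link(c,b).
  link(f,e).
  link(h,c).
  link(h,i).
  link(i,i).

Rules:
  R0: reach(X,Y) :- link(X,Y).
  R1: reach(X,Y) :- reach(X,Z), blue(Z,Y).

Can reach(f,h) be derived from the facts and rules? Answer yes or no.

yes

round 1: derive reach(b,h) via R0 from link(b,h)
round 1: derive reach(b,i) via R0 from link(b,i)
round 1: derive reach(c,b) via R0 from link(c,b)
round 1: derive reach(f,e) via R0 from link(f,e)
round 1: derive reach(h,c) via R0 from link(h,c)
round 1: derive reach(h,i) via R0 from link(h,i)
round 1: derive reach(i,i) via R0 from link(i,i)
round 2: derive reach(b,b) via R1 from reach(b,h), blue(h,b)
round 2: derive reach(b,c) via R1 from reach(b,i), blue(i,c)
round 2: derive reach(b,e) via R1 from reach(b,h), blue(h,e)
round 2: derive reach(b,j) via R1 from reach(b,h), blue(h,j)
round 2: derive reach(c,h) via R1 from reach(c,b), blue(b,h)
round 2: derive reach(f,h) via R1 from reach(f,e), blue(e,h)
round 2: derive reach(f,i) via R1 from reach(f,e), blue(e,i)
round 2: derive reach(h,j) via R1 from reach(h,c), blue(c,j)
round 2: derive reach(i,c) via R1 from reach(i,i), blue(i,c)
round 3: derive reach(c,e) via R1 from reach(c,h), blue(h,e)
round 3: derive reach(c,j) via R1 from reach(c,h), blue(h,j)
round 3: derive reach(f,b) via R1 from reach(f,h), blue(h,b)
round 3: derive reach(f,c) via R1 from reach(f,i), blue(i,c)
round 3: derive reach(f,j) via R1 from reach(f,h), blue(h,j)
round 3: derive reach(i,j) via R1 from reach(i,c), blue(c,j)
round 4: derive reach(c,i) via R1 from reach(c,e), blue(e,i)
round 5: derive reach(c,c) via R1 from reach(c,i), blue(i,c)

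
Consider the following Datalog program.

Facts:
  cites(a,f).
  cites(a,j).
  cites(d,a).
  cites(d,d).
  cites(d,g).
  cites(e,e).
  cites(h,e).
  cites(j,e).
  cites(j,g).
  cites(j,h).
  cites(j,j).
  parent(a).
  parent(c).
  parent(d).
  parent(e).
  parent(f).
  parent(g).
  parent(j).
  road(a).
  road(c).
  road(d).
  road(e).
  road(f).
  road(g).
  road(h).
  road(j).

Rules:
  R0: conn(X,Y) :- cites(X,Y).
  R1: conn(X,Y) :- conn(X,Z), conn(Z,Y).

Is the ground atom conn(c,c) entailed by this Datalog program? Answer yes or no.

no

round 1: derive conn(a,f) via R0 from cites(a,f)
round 1: derive conn(a,j) via R0 from cites(a,j)
round 1: derive conn(d,a) via R0 from cites(d,a)
round 1: derive conn(d,d) via R0 from cites(d,d)
round 1: derive conn(d,g) via R0 from cites(d,g)
round 1: derive conn(e,e) via R0 from cites(e,e)
round 1: derive conn(h,e) via R0 from cites(h,e)
round 1: derive conn(j,e) via R0 from cites(j,e)
round 1: derive conn(j,g) via R0 from cites(j,g)
round 1: derive conn(j,h) via R0 from cites(j,h)
round 1: derive conn(j,j) via R0 from cites(j,j)
round 2: derive conn(a,e) via R1 from conn(a,j), conn(j,e)
round 2: derive conn(a,g) via R1 from conn(a,j), conn(j,g)
round 2: derive conn(a,h) via R1 from conn(a,j), conn(j,h)
round 2: derive conn(d,f) via R1 from conn(d,a), conn(a,f)
round 2: derive conn(d,j) via R1 from conn(d,a), conn(a,j)
round 3: derive conn(d,e) via R1 from conn(d,a), conn(a,e)
round 3: derive conn(d,h) via R1 from conn(d,a), conn(a,h)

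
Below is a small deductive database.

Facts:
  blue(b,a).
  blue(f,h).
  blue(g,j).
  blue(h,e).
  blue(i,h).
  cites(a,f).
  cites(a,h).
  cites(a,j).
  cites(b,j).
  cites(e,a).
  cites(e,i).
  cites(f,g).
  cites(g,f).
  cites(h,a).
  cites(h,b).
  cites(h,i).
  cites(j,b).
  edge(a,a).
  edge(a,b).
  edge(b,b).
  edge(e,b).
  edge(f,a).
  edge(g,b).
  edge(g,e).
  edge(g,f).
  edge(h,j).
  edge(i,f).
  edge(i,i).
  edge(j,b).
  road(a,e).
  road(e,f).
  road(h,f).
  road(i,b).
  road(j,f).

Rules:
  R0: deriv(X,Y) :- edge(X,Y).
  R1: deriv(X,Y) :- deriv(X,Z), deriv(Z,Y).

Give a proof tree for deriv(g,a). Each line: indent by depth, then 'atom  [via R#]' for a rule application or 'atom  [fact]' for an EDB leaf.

round 1: derive deriv(a,a) via R0 from edge(a,a)
round 1: derive deriv(a,b) via R0 from edge(a,b)
round 1: derive deriv(b,b) via R0 from edge(b,b)
round 1: derive deriv(e,b) via R0 from edge(e,b)
round 1: derive deriv(f,a) via R0 from edge(f,a)
round 1: derive deriv(g,b) via R0 from edge(g,b)
round 1: derive deriv(g,e) via R0 from edge(g,e)
round 1: derive deriv(g,f) via R0 from edge(g,f)
round 1: derive deriv(h,j) via R0 from edge(h,j)
round 1: derive deriv(i,f) via R0 from edge(i,f)
round 1: derive deriv(i,i) via R0 from edge(i,i)
round 1: derive deriv(j,b) via R0 from edge(j,b)
round 2: derive deriv(f,b) via R1 from deriv(f,a), deriv(a,b)
round 2: derive deriv(g,a) via R1 from deriv(g,f), deriv(f,a)
round 2: derive deriv(h,b) via R1 from deriv(h,j), deriv(j,b)
round 2: derive deriv(i,a) via R1 from deriv(i,f), deriv(f,a)
round 3: derive deriv(i,b) via R1 from deriv(i,a), deriv(a,b)

deriv(g,a)  [via R1]
  deriv(g,f)  [via R0]
    edge(g,f)  [fact]
  deriv(f,a)  [via R0]
    edge(f,a)  [fact]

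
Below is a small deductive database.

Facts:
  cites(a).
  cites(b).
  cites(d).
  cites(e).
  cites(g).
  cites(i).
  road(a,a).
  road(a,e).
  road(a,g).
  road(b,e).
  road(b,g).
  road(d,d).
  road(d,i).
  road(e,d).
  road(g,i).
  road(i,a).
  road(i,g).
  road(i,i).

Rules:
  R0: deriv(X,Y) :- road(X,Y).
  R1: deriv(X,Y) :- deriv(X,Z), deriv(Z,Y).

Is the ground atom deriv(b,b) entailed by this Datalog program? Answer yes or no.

round 1: derive deriv(a,a) via R0 from road(a,a)
round 1: derive deriv(a,e) via R0 from road(a,e)
round 1: derive deriv(a,g) via R0 from road(a,g)
round 1: derive deriv(b,e) via R0 from road(b,e)
round 1: derive deriv(b,g) via R0 from road(b,g)
round 1: derive deriv(d,d) via R0 from road(d,d)
round 1: derive deriv(d,i) via R0 from road(d,i)
round 1: derive deriv(e,d) via R0 from road(e,d)
round 1: derive deriv(g,i) via R0 from road(g,i)
round 1: derive deriv(i,a) via R0 from road(i,a)
round 1: derive deriv(i,g) via R0 from road(i,g)
round 1: derive deriv(i,i) via R0 from road(i,i)
round 2: derive deriv(a,d) via R1 from deriv(a,e), deriv(e,d)
round 2: derive deriv(a,i) via R1 from deriv(a,g), deriv(g,i)
round 2: derive deriv(b,d) via R1 from deriv(b,e), deriv(e,d)
round 2: derive deriv(b,i) via R1 from deriv(b,g), deriv(g,i)
round 2: derive deriv(d,a) via R1 from deriv(d,i), deriv(i,a)
round 2: derive deriv(d,g) via R1 from deriv(d,i), deriv(i,g)
round 2: derive deriv(e,i) via R1 from deriv(e,d), deriv(d,i)
round 2: derive deriv(g,a) via R1 from deriv(g,i), deriv(i,a)
round 2: derive deriv(g,g) via R1 from deriv(g,i), deriv(i,g)
round 2: derive deriv(i,e) via R1 from deriv(i,a), deriv(a,e)
round 3: derive deriv(b,a) via R1 from deriv(b,d), deriv(d,a)
round 3: derive deriv(d,e) via R1 from deriv(d,a), deriv(a,e)
round 3: derive deriv(e,a) via R1 from deriv(e,d), deriv(d,a)
round 3: derive deriv(e,e) via R1 from deriv(e,i), deriv(i,e)
round 3: derive deriv(e,g) via R1 from deriv(e,d), deriv(d,g)
round 3: derive deriv(g,d) via R1 from deriv(g,a), deriv(a,d)
round 3: derive deriv(g,e) via R1 from deriv(g,a), deriv(a,e)
round 3: derive deriv(i,d) via R1 from deriv(i,a), deriv(a,d)

no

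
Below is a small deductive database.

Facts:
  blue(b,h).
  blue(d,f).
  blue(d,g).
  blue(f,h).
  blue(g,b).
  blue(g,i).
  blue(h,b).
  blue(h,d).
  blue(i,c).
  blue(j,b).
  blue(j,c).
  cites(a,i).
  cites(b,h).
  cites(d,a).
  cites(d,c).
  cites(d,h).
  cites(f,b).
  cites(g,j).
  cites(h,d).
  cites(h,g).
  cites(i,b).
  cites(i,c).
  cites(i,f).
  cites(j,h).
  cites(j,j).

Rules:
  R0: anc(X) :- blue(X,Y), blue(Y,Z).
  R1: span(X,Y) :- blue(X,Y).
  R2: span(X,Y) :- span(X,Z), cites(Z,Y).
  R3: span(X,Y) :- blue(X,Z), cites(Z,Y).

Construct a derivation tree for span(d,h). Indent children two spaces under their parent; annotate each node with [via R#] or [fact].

round 1: derive span(b,h) via R1 from blue(b,h)
round 1: derive span(d,f) via R1 from blue(d,f)
round 1: derive span(d,g) via R1 from blue(d,g)
round 1: derive span(f,h) via R1 from blue(f,h)
round 1: derive span(g,b) via R1 from blue(g,b)
round 1: derive span(g,i) via R1 from blue(g,i)
round 1: derive span(h,b) via R1 from blue(h,b)
round 1: derive span(h,d) via R1 from blue(h,d)
round 1: derive span(i,c) via R1 from blue(i,c)
round 1: derive span(j,b) via R1 from blue(j,b)
round 1: derive span(j,c) via R1 from blue(j,c)
round 1: derive span(b,d) via R3 from blue(b,h), cites(h,d)
round 1: derive span(b,g) via R3 from blue(b,h), cites(h,g)
round 1: derive span(d,b) via R3 from blue(d,f), cites(f,b)
round 1: derive span(d,j) via R3 from blue(d,g), cites(g,j)
round 1: derive span(f,d) via R3 from blue(f,h), cites(h,d)
round 1: derive span(f,g) via R3 from blue(f,h), cites(h,g)
round 1: derive span(g,c) via R3 from blue(g,i), cites(i,c)
round 1: derive span(g,f) via R3 from blue(g,i), cites(i,f)
round 1: derive span(g,h) via R3 from blue(g,b), cites(b,h)
round 1: derive span(h,a) via R3 from blue(h,d), cites(d,a)
round 1: derive span(h,c) via R3 from blue(h,d), cites(d,c)
round 1: derive span(h,h) via R3 from blue(h,b), cites(b,h)
round 1: derive span(j,h) via R3 from blue(j,b), cites(b,h)
round 2: derive span(b,a) via R2 from span(b,d), cites(d,a)
round 2: derive span(b,c) via R2 from span(b,d), cites(d,c)
round 2: derive span(b,j) via R2 from span(b,g), cites(g,j)
round 2: derive span(d,h) via R2 from span(d,b), cites(b,h)
round 2: derive span(f,a) via R2 from span(f,d), cites(d,a)
round 2: derive span(f,c) via R2 from span(f,d), cites(d,c)
round 2: derive span(f,j) via R2 from span(f,g), cites(g,j)
round 2: derive span(g,d) via R2 from span(g,h), cites(h,d)
round 2: derive span(g,g) via R2 from span(g,h), cites(h,g)
round 2: derive span(h,g) via R2 from span(h,h), cites(h,g)
round 2: derive span(h,i) via R2 from span(h,a), cites(a,i)
round 2: derive span(j,d) via R2 from span(j,h), cites(h,d)
round 2: derive span(j,g) via R2 from span(j,h), cites(h,g)
round 3: derive span(b,i) via R2 from span(b,a), cites(a,i)
round 3: derive span(d,d) via R2 from span(d,h), cites(h,d)
round 3: derive span(f,i) via R2 from span(f,a), cites(a,i)
round 3: derive span(g,a) via R2 from span(g,d), cites(d,a)
round 3: derive span(g,j) via R2 from span(g,g), cites(g,j)
round 3: derive span(h,f) via R2 from span(h,i), cites(i,f)
round 3: derive span(h,j) via R2 from span(h,g), cites(g,j)
round 3: derive span(j,a) via R2 from span(j,d), cites(d,a)
round 3: derive span(j,j) via R2 from span(j,g), cites(g,j)
round 4: derive span(b,b) via R2 from span(b,i), cites(i,b)
round 4: derive span(b,f) via R2 from span(b,i), cites(i,f)
round 4: derive span(d,a) via R2 from span(d,d), cites(d,a)
round 4: derive span(d,c) via R2 from span(d,d), cites(d,c)
round 4: derive span(f,b) via R2 from span(f,i), cites(i,b)
round 4: derive span(f,f) via R2 from span(f,i), cites(i,f)
round 4: derive span(j,i) via R2 from span(j,a), cites(a,i)
round 5: derive span(d,i) via R2 from span(d,a), cites(a,i)
round 5: derive span(j,f) via R2 from span(j,i), cites(i,f)

span(d,h)  [via R2]
  span(d,b)  [via R3]
    blue(d,f)  [fact]
    cites(f,b)  [fact]
  cites(b,h)  [fact]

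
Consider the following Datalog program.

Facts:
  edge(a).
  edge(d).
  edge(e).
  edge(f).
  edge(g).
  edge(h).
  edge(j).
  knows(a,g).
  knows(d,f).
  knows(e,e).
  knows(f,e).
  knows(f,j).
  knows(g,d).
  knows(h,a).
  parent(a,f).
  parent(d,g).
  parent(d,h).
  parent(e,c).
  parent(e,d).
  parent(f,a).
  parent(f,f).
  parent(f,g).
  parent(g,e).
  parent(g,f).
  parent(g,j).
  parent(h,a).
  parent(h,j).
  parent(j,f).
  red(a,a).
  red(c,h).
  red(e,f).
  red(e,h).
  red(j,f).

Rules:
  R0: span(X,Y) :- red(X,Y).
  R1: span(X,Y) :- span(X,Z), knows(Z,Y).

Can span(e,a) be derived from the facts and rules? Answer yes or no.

yes

round 1: derive span(a,a) via R0 from red(a,a)
round 1: derive span(c,h) via R0 from red(c,h)
round 1: derive span(e,f) via R0 from red(e,f)
round 1: derive span(e,h) via R0 from red(e,h)
round 1: derive span(j,f) via R0 from red(j,f)
round 2: derive span(a,g) via R1 from span(a,a), knows(a,g)
round 2: derive span(c,a) via R1 from span(c,h), knows(h,a)
round 2: derive span(e,a) via R1 from span(e,h), knows(h,a)
round 2: derive span(e,e) via R1 from span(e,f), knows(f,e)
round 2: derive span(e,j) via R1 from span(e,f), knows(f,j)
round 2: derive span(j,e) via R1 from span(j,f), knows(f,e)
round 2: derive span(j,j) via R1 from span(j,f), knows(f,j)
round 3: derive span(a,d) via R1 from span(a,g), knows(g,d)
round 3: derive span(c,g) via R1 from span(c,a), knows(a,g)
round 3: derive span(e,g) via R1 from span(e,a), knows(a,g)
round 4: derive span(a,f) via R1 from span(a,d), knows(d,f)
round 4: derive span(c,d) via R1 from span(c,g), knows(g,d)
round 4: derive span(e,d) via R1 from span(e,g), knows(g,d)
round 5: derive span(a,e) via R1 from span(a,f), knows(f,e)
round 5: derive span(a,j) via R1 from span(a,f), knows(f,j)
round 5: derive span(c,f) via R1 from span(c,d), knows(d,f)
round 6: derive span(c,e) via R1 from span(c,f), knows(f,e)
round 6: derive span(c,j) via R1 from span(c,f), knows(f,j)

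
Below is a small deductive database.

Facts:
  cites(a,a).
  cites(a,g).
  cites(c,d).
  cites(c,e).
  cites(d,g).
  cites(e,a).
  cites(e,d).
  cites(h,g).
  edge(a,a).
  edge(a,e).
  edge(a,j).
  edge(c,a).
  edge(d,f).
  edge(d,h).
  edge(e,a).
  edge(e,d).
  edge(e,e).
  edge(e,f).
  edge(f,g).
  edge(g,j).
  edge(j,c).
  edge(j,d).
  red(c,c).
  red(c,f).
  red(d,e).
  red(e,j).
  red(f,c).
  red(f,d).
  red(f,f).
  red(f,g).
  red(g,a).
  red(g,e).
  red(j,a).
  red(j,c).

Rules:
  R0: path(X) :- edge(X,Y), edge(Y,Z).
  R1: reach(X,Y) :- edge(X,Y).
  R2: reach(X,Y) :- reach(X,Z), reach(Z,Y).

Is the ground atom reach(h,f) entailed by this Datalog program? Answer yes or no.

round 1: derive reach(a,a) via R1 from edge(a,a)
round 1: derive reach(a,e) via R1 from edge(a,e)
round 1: derive reach(a,j) via R1 from edge(a,j)
round 1: derive reach(c,a) via R1 from edge(c,a)
round 1: derive reach(d,f) via R1 from edge(d,f)
round 1: derive reach(d,h) via R1 from edge(d,h)
round 1: derive reach(e,a) via R1 from edge(e,a)
round 1: derive reach(e,d) via R1 from edge(e,d)
round 1: derive reach(e,e) via R1 from edge(e,e)
round 1: derive reach(e,f) via R1 from edge(e,f)
round 1: derive reach(f,g) via R1 from edge(f,g)
round 1: derive reach(g,j) via R1 from edge(g,j)
round 1: derive reach(j,c) via R1 from edge(j,c)
round 1: derive reach(j,d) via R1 from edge(j,d)
round 2: derive reach(a,c) via R2 from reach(a,j), reach(j,c)
round 2: derive reach(a,d) via R2 from reach(a,e), reach(e,d)
round 2: derive reach(a,f) via R2 from reach(a,e), reach(e,f)
round 2: derive reach(c,e) via R2 from reach(c,a), reach(a,e)
round 2: derive reach(c,j) via R2 from reach(c,a), reach(a,j)
round 2: derive reach(d,g) via R2 from reach(d,f), reach(f,g)
round 2: derive reach(e,g) via R2 from reach(e,f), reach(f,g)
round 2: derive reach(e,h) via R2 from reach(e,d), reach(d,h)
round 2: derive reach(e,j) via R2 from reach(e,a), reach(a,j)
round 2: derive reach(f,j) via R2 from reach(f,g), reach(g,j)
round 2: derive reach(g,c) via R2 from reach(g,j), reach(j,c)
round 2: derive reach(g,d) via R2 from reach(g,j), reach(j,d)
round 2: derive reach(j,a) via R2 from reach(j,c), reach(c,a)
round 2: derive reach(j,f) via R2 from reach(j,d), reach(d,f)
round 2: derive reach(j,h) via R2 from reach(j,d), reach(d,h)
round 3: derive reach(a,g) via R2 from reach(a,d), reach(d,g)
round 3: derive reach(a,h) via R2 from reach(a,d), reach(d,h)
round 3: derive reach(c,c) via R2 from reach(c,a), reach(a,c)
round 3: derive reach(c,d) via R2 from reach(c,a), reach(a,d)
round 3: derive reach(c,f) via R2 from reach(c,a), reach(a,f)
round 3: derive reach(c,g) via R2 from reach(c,e), reach(e,g)
round 3: derive reach(c,h) via R2 from reach(c,e), reach(e,h)
round 3: derive reach(d,c) via R2 from reach(d,g), reach(g,c)
round 3: derive reach(d,d) via R2 from reach(d,g), reach(g,d)
round 3: derive reach(d,j) via R2 from reach(d,f), reach(f,j)
round 3: derive reach(e,c) via R2 from reach(e,a), reach(a,c)
round 3: derive reach(f,a) via R2 from reach(f,j), reach(j,a)
round 3: derive reach(f,c) via R2 from reach(f,g), reach(g,c)
round 3: derive reach(f,d) via R2 from reach(f,g), reach(g,d)
round 3: derive reach(f,f) via R2 from reach(f,j), reach(j,f)
round 3: derive reach(f,h) via R2 from reach(f,j), reach(j,h)
round 3: derive reach(g,a) via R2 from reach(g,c), reach(c,a)
round 3: derive reach(g,e) via R2 from reach(g,c), reach(c,e)
round 3: derive reach(g,f) via R2 from reach(g,d), reach(d,f)
round 3: derive reach(g,g) via R2 from reach(g,d), reach(d,g)
round 3: derive reach(g,h) via R2 from reach(g,d), reach(d,h)
round 3: derive reach(j,e) via R2 from reach(j,a), reach(a,e)
round 3: derive reach(j,g) via R2 from reach(j,d), reach(d,g)
round 3: derive reach(j,j) via R2 from reach(j,a), reach(a,j)
round 4: derive reach(d,a) via R2 from reach(d,c), reach(c,a)
round 4: derive reach(d,e) via R2 from reach(d,c), reach(c,e)
round 4: derive reach(f,e) via R2 from reach(f,a), reach(a,e)

no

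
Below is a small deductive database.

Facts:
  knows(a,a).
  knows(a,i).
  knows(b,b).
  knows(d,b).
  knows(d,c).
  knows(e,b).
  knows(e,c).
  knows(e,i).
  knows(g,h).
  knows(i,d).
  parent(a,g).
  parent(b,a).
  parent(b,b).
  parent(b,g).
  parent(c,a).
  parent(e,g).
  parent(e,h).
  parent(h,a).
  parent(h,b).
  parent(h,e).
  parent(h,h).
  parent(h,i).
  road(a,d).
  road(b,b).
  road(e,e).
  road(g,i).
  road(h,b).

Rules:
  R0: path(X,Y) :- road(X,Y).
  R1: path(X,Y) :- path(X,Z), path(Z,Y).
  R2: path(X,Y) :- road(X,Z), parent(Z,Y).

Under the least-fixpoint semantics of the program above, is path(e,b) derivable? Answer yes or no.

yes

round 1: derive path(a,d) via R0 from road(a,d)
round 1: derive path(b,b) via R0 from road(b,b)
round 1: derive path(e,e) via R0 from road(e,e)
round 1: derive path(g,i) via R0 from road(g,i)
round 1: derive path(h,b) via R0 from road(h,b)
round 1: derive path(b,a) via R2 from road(b,b), parent(b,a)
round 1: derive path(b,g) via R2 from road(b,b), parent(b,g)
round 1: derive path(e,g) via R2 from road(e,e), parent(e,g)
round 1: derive path(e,h) via R2 from road(e,e), parent(e,h)
round 1: derive path(h,a) via R2 from road(h,b), parent(b,a)
round 1: derive path(h,g) via R2 from road(h,b), parent(b,g)
round 2: derive path(b,d) via R1 from path(b,a), path(a,d)
round 2: derive path(b,i) via R1 from path(b,g), path(g,i)
round 2: derive path(e,a) via R1 from path(e,h), path(h,a)
round 2: derive path(e,b) via R1 from path(e,h), path(h,b)
round 2: derive path(e,i) via R1 from path(e,g), path(g,i)
round 2: derive path(h,d) via R1 from path(h,a), path(a,d)
round 2: derive path(h,i) via R1 from path(h,g), path(g,i)
round 3: derive path(e,d) via R1 from path(e,a), path(a,d)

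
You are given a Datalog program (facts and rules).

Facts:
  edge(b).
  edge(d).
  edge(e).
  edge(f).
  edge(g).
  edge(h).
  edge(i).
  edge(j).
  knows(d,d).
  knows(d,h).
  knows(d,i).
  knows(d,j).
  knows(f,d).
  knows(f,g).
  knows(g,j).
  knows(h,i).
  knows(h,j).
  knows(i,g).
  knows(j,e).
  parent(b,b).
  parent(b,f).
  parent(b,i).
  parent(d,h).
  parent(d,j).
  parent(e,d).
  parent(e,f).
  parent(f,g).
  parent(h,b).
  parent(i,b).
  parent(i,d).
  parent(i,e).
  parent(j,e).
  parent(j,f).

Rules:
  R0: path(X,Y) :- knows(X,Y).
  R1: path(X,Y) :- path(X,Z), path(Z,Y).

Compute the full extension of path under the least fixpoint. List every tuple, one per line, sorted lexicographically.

path(d,d)
path(d,e)
path(d,g)
path(d,h)
path(d,i)
path(d,j)
path(f,d)
path(f,e)
path(f,g)
path(f,h)
path(f,i)
path(f,j)
path(g,e)
path(g,j)
path(h,e)
path(h,g)
path(h,i)
path(h,j)
path(i,e)
path(i,g)
path(i,j)
path(j,e)

round 1: derive path(d,d) via R0 from knows(d,d)
round 1: derive path(d,h) via R0 from knows(d,h)
round 1: derive path(d,i) via R0 from knows(d,i)
round 1: derive path(d,j) via R0 from knows(d,j)
round 1: derive path(f,d) via R0 from knows(f,d)
round 1: derive path(f,g) via R0 from knows(f,g)
round 1: derive path(g,j) via R0 from knows(g,j)
round 1: derive path(h,i) via R0 from knows(h,i)
round 1: derive path(h,j) via R0 from knows(h,j)
round 1: derive path(i,g) via R0 from knows(i,g)
round 1: derive path(j,e) via R0 from knows(j,e)
round 2: derive path(d,e) via R1 from path(d,j), path(j,e)
round 2: derive path(d,g) via R1 from path(d,i), path(i,g)
round 2: derive path(f,h) via R1 from path(f,d), path(d,h)
round 2: derive path(f,i) via R1 from path(f,d), path(d,i)
round 2: derive path(f,j) via R1 from path(f,d), path(d,j)
round 2: derive path(g,e) via R1 from path(g,j), path(j,e)
round 2: derive path(h,e) via R1 from path(h,j), path(j,e)
round 2: derive path(h,g) via R1 from path(h,i), path(i,g)
round 2: derive path(i,j) via R1 from path(i,g), path(g,j)
round 3: derive path(f,e) via R1 from path(f,d), path(d,e)
round 3: derive path(i,e) via R1 from path(i,g), path(g,e)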